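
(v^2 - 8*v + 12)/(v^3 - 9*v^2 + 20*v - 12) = 1/(v - 1)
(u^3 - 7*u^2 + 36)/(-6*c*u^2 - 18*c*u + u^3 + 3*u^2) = (-u^3 + 7*u^2 - 36)/(u*(6*c*u + 18*c - u^2 - 3*u))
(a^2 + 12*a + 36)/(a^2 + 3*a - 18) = (a + 6)/(a - 3)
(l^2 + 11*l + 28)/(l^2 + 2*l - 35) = (l + 4)/(l - 5)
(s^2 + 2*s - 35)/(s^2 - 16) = (s^2 + 2*s - 35)/(s^2 - 16)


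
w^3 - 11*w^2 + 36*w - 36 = (w - 6)*(w - 3)*(w - 2)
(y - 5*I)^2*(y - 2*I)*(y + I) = y^4 - 11*I*y^3 - 33*y^2 + 5*I*y - 50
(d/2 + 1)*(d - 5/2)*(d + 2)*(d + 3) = d^4/2 + 9*d^3/4 - 3*d^2/4 - 14*d - 15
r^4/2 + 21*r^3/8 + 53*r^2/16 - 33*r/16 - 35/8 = (r/2 + 1)*(r - 1)*(r + 7/4)*(r + 5/2)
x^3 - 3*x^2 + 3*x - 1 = (x - 1)^3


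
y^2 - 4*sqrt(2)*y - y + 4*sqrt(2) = (y - 1)*(y - 4*sqrt(2))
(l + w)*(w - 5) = l*w - 5*l + w^2 - 5*w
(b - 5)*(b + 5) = b^2 - 25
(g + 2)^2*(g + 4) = g^3 + 8*g^2 + 20*g + 16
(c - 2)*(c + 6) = c^2 + 4*c - 12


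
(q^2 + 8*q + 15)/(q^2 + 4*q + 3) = (q + 5)/(q + 1)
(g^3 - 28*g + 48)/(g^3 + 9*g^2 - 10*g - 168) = (g - 2)/(g + 7)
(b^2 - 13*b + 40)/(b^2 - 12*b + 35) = (b - 8)/(b - 7)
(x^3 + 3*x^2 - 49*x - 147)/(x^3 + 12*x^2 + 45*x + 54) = (x^2 - 49)/(x^2 + 9*x + 18)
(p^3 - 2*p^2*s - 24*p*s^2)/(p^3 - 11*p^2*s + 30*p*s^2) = (p + 4*s)/(p - 5*s)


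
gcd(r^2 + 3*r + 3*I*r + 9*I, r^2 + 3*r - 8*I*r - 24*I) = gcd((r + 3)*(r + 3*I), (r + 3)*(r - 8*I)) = r + 3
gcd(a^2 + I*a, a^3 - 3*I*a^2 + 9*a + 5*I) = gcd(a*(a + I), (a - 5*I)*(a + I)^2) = a + I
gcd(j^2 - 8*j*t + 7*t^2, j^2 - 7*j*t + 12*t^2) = 1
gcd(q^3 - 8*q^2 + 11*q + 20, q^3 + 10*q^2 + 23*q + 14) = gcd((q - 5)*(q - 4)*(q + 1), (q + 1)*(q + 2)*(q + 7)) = q + 1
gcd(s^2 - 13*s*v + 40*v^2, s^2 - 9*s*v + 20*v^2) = s - 5*v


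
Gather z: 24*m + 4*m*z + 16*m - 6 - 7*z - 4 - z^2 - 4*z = 40*m - z^2 + z*(4*m - 11) - 10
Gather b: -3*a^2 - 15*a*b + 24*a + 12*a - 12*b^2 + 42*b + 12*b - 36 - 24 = -3*a^2 + 36*a - 12*b^2 + b*(54 - 15*a) - 60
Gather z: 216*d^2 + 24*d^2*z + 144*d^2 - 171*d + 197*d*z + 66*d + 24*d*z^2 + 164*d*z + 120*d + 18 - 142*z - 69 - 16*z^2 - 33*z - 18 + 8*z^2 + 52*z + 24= 360*d^2 + 15*d + z^2*(24*d - 8) + z*(24*d^2 + 361*d - 123) - 45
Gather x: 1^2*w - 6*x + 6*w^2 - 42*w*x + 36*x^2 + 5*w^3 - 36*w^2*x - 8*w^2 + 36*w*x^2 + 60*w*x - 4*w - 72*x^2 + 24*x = 5*w^3 - 2*w^2 - 3*w + x^2*(36*w - 36) + x*(-36*w^2 + 18*w + 18)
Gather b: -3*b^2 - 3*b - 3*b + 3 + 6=-3*b^2 - 6*b + 9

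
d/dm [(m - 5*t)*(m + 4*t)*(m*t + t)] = t*(3*m^2 - 2*m*t + 2*m - 20*t^2 - t)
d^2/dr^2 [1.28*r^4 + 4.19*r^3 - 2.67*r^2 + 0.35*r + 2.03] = 15.36*r^2 + 25.14*r - 5.34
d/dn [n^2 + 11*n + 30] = 2*n + 11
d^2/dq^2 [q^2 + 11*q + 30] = 2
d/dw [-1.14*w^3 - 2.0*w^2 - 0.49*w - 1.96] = -3.42*w^2 - 4.0*w - 0.49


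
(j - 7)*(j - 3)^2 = j^3 - 13*j^2 + 51*j - 63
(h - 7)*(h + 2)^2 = h^3 - 3*h^2 - 24*h - 28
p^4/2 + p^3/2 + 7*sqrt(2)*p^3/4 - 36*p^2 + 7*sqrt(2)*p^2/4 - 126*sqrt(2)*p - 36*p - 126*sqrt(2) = (p/2 + 1/2)*(p - 6*sqrt(2))*(p + 7*sqrt(2)/2)*(p + 6*sqrt(2))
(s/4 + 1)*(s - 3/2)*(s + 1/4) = s^3/4 + 11*s^2/16 - 43*s/32 - 3/8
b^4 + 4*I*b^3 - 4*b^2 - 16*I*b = b*(b - 2)*(b + 2)*(b + 4*I)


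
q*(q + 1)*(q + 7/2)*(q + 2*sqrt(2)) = q^4 + 2*sqrt(2)*q^3 + 9*q^3/2 + 7*q^2/2 + 9*sqrt(2)*q^2 + 7*sqrt(2)*q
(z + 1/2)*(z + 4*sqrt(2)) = z^2 + z/2 + 4*sqrt(2)*z + 2*sqrt(2)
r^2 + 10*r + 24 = (r + 4)*(r + 6)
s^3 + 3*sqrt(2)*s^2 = s^2*(s + 3*sqrt(2))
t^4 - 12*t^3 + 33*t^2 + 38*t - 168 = (t - 7)*(t - 4)*(t - 3)*(t + 2)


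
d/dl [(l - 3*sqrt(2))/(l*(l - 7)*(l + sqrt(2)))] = (l*(-l + 3*sqrt(2))*(l - 7) + l*(-l + 3*sqrt(2))*(l + sqrt(2)) + l*(l - 7)*(l + sqrt(2)) + (-l + 3*sqrt(2))*(l - 7)*(l + sqrt(2)))/(l^2*(l - 7)^2*(l + sqrt(2))^2)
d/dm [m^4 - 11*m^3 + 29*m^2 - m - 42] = 4*m^3 - 33*m^2 + 58*m - 1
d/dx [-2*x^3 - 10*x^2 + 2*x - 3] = -6*x^2 - 20*x + 2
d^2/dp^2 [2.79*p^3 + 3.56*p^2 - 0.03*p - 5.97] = 16.74*p + 7.12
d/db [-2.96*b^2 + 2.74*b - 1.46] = 2.74 - 5.92*b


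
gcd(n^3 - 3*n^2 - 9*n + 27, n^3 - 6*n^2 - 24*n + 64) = 1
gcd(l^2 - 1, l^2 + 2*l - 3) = l - 1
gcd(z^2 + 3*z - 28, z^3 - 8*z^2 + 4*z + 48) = z - 4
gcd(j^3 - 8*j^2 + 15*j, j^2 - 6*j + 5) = j - 5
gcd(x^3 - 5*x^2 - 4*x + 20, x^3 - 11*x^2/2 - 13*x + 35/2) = 1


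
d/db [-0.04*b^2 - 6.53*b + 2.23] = -0.08*b - 6.53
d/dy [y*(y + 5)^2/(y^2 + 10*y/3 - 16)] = 3*(y + 5)*(3*y + 5)*(3*y^2 - 2*y*(y + 5) + 10*y - 48)/(3*y^2 + 10*y - 48)^2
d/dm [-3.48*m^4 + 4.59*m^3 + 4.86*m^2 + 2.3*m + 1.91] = -13.92*m^3 + 13.77*m^2 + 9.72*m + 2.3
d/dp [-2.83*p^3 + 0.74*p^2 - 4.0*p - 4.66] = -8.49*p^2 + 1.48*p - 4.0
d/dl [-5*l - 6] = -5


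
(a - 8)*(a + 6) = a^2 - 2*a - 48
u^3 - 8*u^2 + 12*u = u*(u - 6)*(u - 2)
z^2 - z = z*(z - 1)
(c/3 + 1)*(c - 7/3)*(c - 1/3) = c^3/3 + c^2/9 - 65*c/27 + 7/9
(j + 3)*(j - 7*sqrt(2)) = j^2 - 7*sqrt(2)*j + 3*j - 21*sqrt(2)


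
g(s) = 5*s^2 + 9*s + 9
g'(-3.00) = -21.00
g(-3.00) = 27.00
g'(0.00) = 9.00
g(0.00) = 9.00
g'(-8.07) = -71.70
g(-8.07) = 261.99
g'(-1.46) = -5.60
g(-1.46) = 6.52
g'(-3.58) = -26.80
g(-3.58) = 40.86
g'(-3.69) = -27.90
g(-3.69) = 43.87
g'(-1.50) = -6.00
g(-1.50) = 6.75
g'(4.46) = 53.60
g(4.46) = 148.60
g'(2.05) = 29.50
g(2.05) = 48.46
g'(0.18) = 10.80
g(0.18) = 10.78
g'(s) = 10*s + 9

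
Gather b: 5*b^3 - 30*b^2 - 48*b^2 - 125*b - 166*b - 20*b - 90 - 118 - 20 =5*b^3 - 78*b^2 - 311*b - 228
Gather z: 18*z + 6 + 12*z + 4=30*z + 10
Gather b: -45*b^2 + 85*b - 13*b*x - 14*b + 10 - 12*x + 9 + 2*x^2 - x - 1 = -45*b^2 + b*(71 - 13*x) + 2*x^2 - 13*x + 18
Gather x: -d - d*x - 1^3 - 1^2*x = -d + x*(-d - 1) - 1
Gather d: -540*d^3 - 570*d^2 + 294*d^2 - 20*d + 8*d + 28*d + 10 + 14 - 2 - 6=-540*d^3 - 276*d^2 + 16*d + 16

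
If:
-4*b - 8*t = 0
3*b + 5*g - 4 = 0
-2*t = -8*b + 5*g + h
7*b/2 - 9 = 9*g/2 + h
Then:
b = -43/29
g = 49/29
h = -632/29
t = 43/58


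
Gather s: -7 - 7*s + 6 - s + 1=-8*s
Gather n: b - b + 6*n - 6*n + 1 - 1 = 0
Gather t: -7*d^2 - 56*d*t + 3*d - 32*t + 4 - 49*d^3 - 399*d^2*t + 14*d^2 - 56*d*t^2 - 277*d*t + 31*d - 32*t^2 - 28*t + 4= -49*d^3 + 7*d^2 + 34*d + t^2*(-56*d - 32) + t*(-399*d^2 - 333*d - 60) + 8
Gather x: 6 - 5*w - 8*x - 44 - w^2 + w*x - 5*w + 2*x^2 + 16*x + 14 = -w^2 - 10*w + 2*x^2 + x*(w + 8) - 24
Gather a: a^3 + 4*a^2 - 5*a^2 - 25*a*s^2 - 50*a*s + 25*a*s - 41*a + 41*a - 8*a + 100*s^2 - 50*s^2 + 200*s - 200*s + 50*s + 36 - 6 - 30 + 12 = a^3 - a^2 + a*(-25*s^2 - 25*s - 8) + 50*s^2 + 50*s + 12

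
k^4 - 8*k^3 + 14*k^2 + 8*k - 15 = (k - 5)*(k - 3)*(k - 1)*(k + 1)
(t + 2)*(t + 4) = t^2 + 6*t + 8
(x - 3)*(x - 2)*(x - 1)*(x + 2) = x^4 - 4*x^3 - x^2 + 16*x - 12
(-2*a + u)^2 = 4*a^2 - 4*a*u + u^2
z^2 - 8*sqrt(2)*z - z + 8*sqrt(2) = (z - 1)*(z - 8*sqrt(2))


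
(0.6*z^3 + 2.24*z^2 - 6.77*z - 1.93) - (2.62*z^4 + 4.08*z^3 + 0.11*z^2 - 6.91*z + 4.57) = -2.62*z^4 - 3.48*z^3 + 2.13*z^2 + 0.140000000000001*z - 6.5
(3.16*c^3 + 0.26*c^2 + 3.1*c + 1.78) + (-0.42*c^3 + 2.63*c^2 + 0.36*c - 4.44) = 2.74*c^3 + 2.89*c^2 + 3.46*c - 2.66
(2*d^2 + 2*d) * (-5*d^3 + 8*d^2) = -10*d^5 + 6*d^4 + 16*d^3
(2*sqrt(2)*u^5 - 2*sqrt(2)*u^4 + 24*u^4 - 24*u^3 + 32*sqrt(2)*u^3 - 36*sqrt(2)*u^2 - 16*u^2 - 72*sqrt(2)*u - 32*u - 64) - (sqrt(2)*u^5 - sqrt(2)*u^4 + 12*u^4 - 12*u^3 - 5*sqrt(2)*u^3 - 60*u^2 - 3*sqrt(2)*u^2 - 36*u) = sqrt(2)*u^5 - sqrt(2)*u^4 + 12*u^4 - 12*u^3 + 37*sqrt(2)*u^3 - 33*sqrt(2)*u^2 + 44*u^2 - 72*sqrt(2)*u + 4*u - 64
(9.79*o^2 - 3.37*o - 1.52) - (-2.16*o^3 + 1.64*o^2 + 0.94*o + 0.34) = 2.16*o^3 + 8.15*o^2 - 4.31*o - 1.86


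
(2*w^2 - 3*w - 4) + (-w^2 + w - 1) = w^2 - 2*w - 5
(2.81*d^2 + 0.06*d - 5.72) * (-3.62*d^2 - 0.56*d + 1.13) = -10.1722*d^4 - 1.7908*d^3 + 23.8481*d^2 + 3.271*d - 6.4636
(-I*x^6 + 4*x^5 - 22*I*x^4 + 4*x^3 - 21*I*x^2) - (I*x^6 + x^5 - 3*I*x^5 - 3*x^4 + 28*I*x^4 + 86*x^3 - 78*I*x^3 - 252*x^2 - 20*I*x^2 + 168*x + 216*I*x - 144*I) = -2*I*x^6 + 3*x^5 + 3*I*x^5 + 3*x^4 - 50*I*x^4 - 82*x^3 + 78*I*x^3 + 252*x^2 - I*x^2 - 168*x - 216*I*x + 144*I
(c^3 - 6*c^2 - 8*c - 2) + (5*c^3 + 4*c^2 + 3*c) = 6*c^3 - 2*c^2 - 5*c - 2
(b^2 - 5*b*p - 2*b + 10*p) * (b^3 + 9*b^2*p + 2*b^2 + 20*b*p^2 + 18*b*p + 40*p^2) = b^5 + 4*b^4*p - 25*b^3*p^2 - 4*b^3 - 100*b^2*p^3 - 16*b^2*p + 100*b*p^2 + 400*p^3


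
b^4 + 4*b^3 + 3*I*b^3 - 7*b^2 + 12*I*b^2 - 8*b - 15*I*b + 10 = (b - 1)*(b + 5)*(b + I)*(b + 2*I)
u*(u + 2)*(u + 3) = u^3 + 5*u^2 + 6*u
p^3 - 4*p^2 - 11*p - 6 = (p - 6)*(p + 1)^2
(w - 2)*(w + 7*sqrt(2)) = w^2 - 2*w + 7*sqrt(2)*w - 14*sqrt(2)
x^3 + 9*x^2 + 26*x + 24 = (x + 2)*(x + 3)*(x + 4)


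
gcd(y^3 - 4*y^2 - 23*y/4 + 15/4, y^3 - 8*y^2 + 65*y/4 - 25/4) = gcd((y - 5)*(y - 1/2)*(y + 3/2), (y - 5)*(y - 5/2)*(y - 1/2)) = y^2 - 11*y/2 + 5/2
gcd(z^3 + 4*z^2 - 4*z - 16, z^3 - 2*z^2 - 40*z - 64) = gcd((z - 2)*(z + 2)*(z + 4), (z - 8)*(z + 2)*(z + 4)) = z^2 + 6*z + 8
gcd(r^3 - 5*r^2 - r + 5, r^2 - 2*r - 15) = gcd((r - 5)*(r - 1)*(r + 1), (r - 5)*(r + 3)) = r - 5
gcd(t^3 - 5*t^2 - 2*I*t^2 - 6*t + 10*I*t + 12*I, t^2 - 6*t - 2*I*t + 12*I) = t^2 + t*(-6 - 2*I) + 12*I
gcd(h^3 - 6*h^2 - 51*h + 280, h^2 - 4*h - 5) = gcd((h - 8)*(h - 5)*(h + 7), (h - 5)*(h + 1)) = h - 5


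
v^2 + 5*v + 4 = (v + 1)*(v + 4)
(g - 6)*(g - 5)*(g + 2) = g^3 - 9*g^2 + 8*g + 60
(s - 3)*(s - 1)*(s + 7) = s^3 + 3*s^2 - 25*s + 21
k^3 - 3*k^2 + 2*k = k*(k - 2)*(k - 1)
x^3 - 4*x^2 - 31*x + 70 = (x - 7)*(x - 2)*(x + 5)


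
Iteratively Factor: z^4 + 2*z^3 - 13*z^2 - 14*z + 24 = (z - 3)*(z^3 + 5*z^2 + 2*z - 8) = (z - 3)*(z + 2)*(z^2 + 3*z - 4) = (z - 3)*(z - 1)*(z + 2)*(z + 4)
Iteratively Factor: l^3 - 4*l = (l - 2)*(l^2 + 2*l) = l*(l - 2)*(l + 2)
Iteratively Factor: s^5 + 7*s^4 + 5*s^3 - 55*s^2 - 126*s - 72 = (s + 1)*(s^4 + 6*s^3 - s^2 - 54*s - 72) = (s + 1)*(s + 3)*(s^3 + 3*s^2 - 10*s - 24) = (s + 1)*(s + 3)*(s + 4)*(s^2 - s - 6) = (s - 3)*(s + 1)*(s + 3)*(s + 4)*(s + 2)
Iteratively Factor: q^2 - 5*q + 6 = (q - 3)*(q - 2)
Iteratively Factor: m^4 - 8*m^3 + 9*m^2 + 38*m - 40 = (m - 5)*(m^3 - 3*m^2 - 6*m + 8) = (m - 5)*(m - 4)*(m^2 + m - 2) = (m - 5)*(m - 4)*(m + 2)*(m - 1)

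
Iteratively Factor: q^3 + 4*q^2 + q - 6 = (q - 1)*(q^2 + 5*q + 6) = (q - 1)*(q + 3)*(q + 2)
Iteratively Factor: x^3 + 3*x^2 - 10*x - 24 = (x - 3)*(x^2 + 6*x + 8) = (x - 3)*(x + 2)*(x + 4)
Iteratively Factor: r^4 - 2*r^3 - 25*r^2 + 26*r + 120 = (r - 5)*(r^3 + 3*r^2 - 10*r - 24) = (r - 5)*(r + 4)*(r^2 - r - 6) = (r - 5)*(r - 3)*(r + 4)*(r + 2)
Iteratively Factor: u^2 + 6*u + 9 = (u + 3)*(u + 3)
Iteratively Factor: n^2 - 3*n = (n - 3)*(n)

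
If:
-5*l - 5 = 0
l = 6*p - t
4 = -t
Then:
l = -1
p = -5/6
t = -4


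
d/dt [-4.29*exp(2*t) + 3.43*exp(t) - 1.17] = (3.43 - 8.58*exp(t))*exp(t)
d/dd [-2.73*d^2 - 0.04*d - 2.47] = -5.46*d - 0.04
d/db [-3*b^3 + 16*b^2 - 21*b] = -9*b^2 + 32*b - 21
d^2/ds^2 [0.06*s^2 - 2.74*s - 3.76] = 0.120000000000000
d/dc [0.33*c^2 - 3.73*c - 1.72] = 0.66*c - 3.73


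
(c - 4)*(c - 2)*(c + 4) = c^3 - 2*c^2 - 16*c + 32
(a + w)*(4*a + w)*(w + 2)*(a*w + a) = 4*a^3*w^2 + 12*a^3*w + 8*a^3 + 5*a^2*w^3 + 15*a^2*w^2 + 10*a^2*w + a*w^4 + 3*a*w^3 + 2*a*w^2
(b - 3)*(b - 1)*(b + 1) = b^3 - 3*b^2 - b + 3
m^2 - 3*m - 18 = (m - 6)*(m + 3)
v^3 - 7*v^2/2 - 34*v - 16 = (v - 8)*(v + 1/2)*(v + 4)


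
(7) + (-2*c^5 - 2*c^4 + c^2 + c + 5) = -2*c^5 - 2*c^4 + c^2 + c + 12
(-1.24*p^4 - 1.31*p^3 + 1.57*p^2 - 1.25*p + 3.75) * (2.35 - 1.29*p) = 1.5996*p^5 - 1.2241*p^4 - 5.1038*p^3 + 5.302*p^2 - 7.775*p + 8.8125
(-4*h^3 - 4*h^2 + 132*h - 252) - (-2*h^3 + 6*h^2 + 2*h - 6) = -2*h^3 - 10*h^2 + 130*h - 246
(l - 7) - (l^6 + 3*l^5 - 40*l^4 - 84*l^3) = -l^6 - 3*l^5 + 40*l^4 + 84*l^3 + l - 7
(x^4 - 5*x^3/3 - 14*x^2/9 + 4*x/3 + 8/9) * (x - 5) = x^5 - 20*x^4/3 + 61*x^3/9 + 82*x^2/9 - 52*x/9 - 40/9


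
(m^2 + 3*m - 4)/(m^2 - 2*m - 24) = (m - 1)/(m - 6)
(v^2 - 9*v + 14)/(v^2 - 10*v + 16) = (v - 7)/(v - 8)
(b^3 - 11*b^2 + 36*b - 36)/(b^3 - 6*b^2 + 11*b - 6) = (b - 6)/(b - 1)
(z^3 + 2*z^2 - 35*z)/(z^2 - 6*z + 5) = z*(z + 7)/(z - 1)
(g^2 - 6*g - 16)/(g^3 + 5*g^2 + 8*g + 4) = (g - 8)/(g^2 + 3*g + 2)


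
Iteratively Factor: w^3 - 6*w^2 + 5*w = (w - 5)*(w^2 - w) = (w - 5)*(w - 1)*(w)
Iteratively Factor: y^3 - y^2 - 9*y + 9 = (y - 1)*(y^2 - 9) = (y - 3)*(y - 1)*(y + 3)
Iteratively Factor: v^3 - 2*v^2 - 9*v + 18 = (v - 2)*(v^2 - 9) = (v - 2)*(v + 3)*(v - 3)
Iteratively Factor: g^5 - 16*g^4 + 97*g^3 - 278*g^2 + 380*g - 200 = (g - 2)*(g^4 - 14*g^3 + 69*g^2 - 140*g + 100) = (g - 2)^2*(g^3 - 12*g^2 + 45*g - 50) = (g - 5)*(g - 2)^2*(g^2 - 7*g + 10) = (g - 5)^2*(g - 2)^2*(g - 2)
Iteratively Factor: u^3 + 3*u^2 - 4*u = (u)*(u^2 + 3*u - 4) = u*(u - 1)*(u + 4)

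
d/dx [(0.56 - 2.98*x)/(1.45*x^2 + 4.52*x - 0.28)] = (4.321*x^2 - 1.624*x - 1.6968)/(2.1025*x^4 + 13.108*x^3 + 19.6184*x^2 - 2.5312*x + 0.0784)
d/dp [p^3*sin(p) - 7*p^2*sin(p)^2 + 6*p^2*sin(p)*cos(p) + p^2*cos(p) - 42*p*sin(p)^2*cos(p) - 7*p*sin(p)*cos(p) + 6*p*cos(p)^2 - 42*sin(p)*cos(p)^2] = p^3*cos(p) + 2*p^2*sin(p) - 7*p^2*sin(2*p) + 6*p^2*cos(2*p) + 21*p*sin(p)/2 - 63*p*sin(3*p)/2 + 2*p*cos(p) - 7*p - 7*sin(2*p)/2 - 21*cos(p) + 3*cos(2*p) - 21*cos(3*p) + 3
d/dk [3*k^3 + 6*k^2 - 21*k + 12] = 9*k^2 + 12*k - 21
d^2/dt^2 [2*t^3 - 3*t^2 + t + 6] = 12*t - 6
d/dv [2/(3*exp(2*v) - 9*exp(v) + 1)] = (18 - 12*exp(v))*exp(v)/(3*exp(2*v) - 9*exp(v) + 1)^2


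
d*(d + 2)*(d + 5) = d^3 + 7*d^2 + 10*d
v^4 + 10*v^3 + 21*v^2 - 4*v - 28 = (v - 1)*(v + 2)^2*(v + 7)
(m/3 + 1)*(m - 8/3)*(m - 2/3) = m^3/3 - m^2/9 - 74*m/27 + 16/9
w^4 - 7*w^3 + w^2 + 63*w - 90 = (w - 5)*(w - 3)*(w - 2)*(w + 3)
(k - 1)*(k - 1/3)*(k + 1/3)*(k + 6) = k^4 + 5*k^3 - 55*k^2/9 - 5*k/9 + 2/3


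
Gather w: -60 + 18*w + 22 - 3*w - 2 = 15*w - 40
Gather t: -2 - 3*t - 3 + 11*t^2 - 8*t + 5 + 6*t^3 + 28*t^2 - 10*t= 6*t^3 + 39*t^2 - 21*t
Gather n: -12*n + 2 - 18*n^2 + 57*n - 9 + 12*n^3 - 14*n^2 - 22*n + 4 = 12*n^3 - 32*n^2 + 23*n - 3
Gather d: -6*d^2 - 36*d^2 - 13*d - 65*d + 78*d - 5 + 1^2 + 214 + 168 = 378 - 42*d^2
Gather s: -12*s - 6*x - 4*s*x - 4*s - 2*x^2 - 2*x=s*(-4*x - 16) - 2*x^2 - 8*x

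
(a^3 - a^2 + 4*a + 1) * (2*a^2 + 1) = 2*a^5 - 2*a^4 + 9*a^3 + a^2 + 4*a + 1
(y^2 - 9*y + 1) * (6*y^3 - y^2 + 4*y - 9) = 6*y^5 - 55*y^4 + 19*y^3 - 46*y^2 + 85*y - 9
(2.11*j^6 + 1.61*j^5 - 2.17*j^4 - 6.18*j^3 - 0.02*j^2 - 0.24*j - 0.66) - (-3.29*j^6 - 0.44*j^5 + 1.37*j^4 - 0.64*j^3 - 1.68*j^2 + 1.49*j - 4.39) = 5.4*j^6 + 2.05*j^5 - 3.54*j^4 - 5.54*j^3 + 1.66*j^2 - 1.73*j + 3.73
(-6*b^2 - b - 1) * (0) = 0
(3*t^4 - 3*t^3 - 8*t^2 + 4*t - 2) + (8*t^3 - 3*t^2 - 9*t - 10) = 3*t^4 + 5*t^3 - 11*t^2 - 5*t - 12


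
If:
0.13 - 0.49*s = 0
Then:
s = 0.27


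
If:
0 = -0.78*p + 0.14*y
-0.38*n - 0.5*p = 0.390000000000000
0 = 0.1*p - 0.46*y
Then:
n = -1.03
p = 0.00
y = 0.00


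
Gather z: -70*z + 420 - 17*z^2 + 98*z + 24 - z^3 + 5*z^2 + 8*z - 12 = -z^3 - 12*z^2 + 36*z + 432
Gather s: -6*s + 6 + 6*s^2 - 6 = 6*s^2 - 6*s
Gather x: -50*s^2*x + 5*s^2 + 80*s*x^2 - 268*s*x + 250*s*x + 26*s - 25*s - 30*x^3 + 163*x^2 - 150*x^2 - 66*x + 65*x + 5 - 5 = 5*s^2 + s - 30*x^3 + x^2*(80*s + 13) + x*(-50*s^2 - 18*s - 1)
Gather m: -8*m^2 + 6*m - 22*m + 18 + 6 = -8*m^2 - 16*m + 24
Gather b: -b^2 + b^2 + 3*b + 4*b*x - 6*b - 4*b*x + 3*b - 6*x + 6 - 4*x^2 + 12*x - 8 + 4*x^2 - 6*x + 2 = 0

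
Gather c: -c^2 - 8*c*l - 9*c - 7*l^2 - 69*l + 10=-c^2 + c*(-8*l - 9) - 7*l^2 - 69*l + 10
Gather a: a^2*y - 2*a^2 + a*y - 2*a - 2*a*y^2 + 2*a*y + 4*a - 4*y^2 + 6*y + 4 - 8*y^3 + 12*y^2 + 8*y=a^2*(y - 2) + a*(-2*y^2 + 3*y + 2) - 8*y^3 + 8*y^2 + 14*y + 4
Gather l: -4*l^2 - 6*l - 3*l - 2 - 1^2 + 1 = -4*l^2 - 9*l - 2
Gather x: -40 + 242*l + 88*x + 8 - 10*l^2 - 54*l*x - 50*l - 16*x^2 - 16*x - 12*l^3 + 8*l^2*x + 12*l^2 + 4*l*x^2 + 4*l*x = -12*l^3 + 2*l^2 + 192*l + x^2*(4*l - 16) + x*(8*l^2 - 50*l + 72) - 32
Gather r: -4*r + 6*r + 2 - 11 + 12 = 2*r + 3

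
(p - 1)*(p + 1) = p^2 - 1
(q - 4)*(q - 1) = q^2 - 5*q + 4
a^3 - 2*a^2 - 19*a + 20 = (a - 5)*(a - 1)*(a + 4)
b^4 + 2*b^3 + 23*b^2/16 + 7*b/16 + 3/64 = (b + 1/4)*(b + 1/2)^2*(b + 3/4)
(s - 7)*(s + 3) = s^2 - 4*s - 21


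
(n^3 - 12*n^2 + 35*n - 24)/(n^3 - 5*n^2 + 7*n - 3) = (n - 8)/(n - 1)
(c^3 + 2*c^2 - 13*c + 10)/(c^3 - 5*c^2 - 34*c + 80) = (c - 1)/(c - 8)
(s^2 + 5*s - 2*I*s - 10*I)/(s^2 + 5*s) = (s - 2*I)/s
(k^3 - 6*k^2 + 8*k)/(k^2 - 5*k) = (k^2 - 6*k + 8)/(k - 5)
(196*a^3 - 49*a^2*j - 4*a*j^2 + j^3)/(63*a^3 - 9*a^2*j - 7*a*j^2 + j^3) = (28*a^2 - 3*a*j - j^2)/(9*a^2 - j^2)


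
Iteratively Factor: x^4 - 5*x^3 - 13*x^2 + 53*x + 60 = (x + 1)*(x^3 - 6*x^2 - 7*x + 60) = (x - 4)*(x + 1)*(x^2 - 2*x - 15) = (x - 4)*(x + 1)*(x + 3)*(x - 5)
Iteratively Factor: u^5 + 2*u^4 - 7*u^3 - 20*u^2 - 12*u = (u - 3)*(u^4 + 5*u^3 + 8*u^2 + 4*u) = u*(u - 3)*(u^3 + 5*u^2 + 8*u + 4) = u*(u - 3)*(u + 1)*(u^2 + 4*u + 4) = u*(u - 3)*(u + 1)*(u + 2)*(u + 2)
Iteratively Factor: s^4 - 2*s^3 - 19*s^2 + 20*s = (s + 4)*(s^3 - 6*s^2 + 5*s) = s*(s + 4)*(s^2 - 6*s + 5) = s*(s - 5)*(s + 4)*(s - 1)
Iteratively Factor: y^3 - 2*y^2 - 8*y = (y - 4)*(y^2 + 2*y) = y*(y - 4)*(y + 2)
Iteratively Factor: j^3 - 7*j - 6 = (j + 1)*(j^2 - j - 6) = (j - 3)*(j + 1)*(j + 2)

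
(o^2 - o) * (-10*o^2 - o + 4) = -10*o^4 + 9*o^3 + 5*o^2 - 4*o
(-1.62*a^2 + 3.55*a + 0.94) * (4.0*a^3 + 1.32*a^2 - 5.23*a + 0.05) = -6.48*a^5 + 12.0616*a^4 + 16.9186*a^3 - 17.4067*a^2 - 4.7387*a + 0.047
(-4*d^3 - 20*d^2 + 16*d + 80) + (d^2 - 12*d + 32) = -4*d^3 - 19*d^2 + 4*d + 112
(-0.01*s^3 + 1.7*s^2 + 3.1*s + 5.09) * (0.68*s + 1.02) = -0.0068*s^4 + 1.1458*s^3 + 3.842*s^2 + 6.6232*s + 5.1918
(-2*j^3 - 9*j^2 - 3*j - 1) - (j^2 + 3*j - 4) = -2*j^3 - 10*j^2 - 6*j + 3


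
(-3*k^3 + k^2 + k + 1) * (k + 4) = -3*k^4 - 11*k^3 + 5*k^2 + 5*k + 4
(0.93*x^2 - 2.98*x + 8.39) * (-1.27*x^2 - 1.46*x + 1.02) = -1.1811*x^4 + 2.4268*x^3 - 5.3559*x^2 - 15.289*x + 8.5578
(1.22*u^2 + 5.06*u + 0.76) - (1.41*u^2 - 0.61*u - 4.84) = -0.19*u^2 + 5.67*u + 5.6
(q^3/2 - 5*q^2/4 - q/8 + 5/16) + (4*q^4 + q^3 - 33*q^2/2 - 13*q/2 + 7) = 4*q^4 + 3*q^3/2 - 71*q^2/4 - 53*q/8 + 117/16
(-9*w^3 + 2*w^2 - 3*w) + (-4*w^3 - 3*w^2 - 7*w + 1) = -13*w^3 - w^2 - 10*w + 1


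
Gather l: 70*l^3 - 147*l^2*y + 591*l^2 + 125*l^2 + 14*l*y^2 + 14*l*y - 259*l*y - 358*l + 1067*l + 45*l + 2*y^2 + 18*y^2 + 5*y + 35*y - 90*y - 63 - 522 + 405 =70*l^3 + l^2*(716 - 147*y) + l*(14*y^2 - 245*y + 754) + 20*y^2 - 50*y - 180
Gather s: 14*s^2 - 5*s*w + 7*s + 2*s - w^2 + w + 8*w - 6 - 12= 14*s^2 + s*(9 - 5*w) - w^2 + 9*w - 18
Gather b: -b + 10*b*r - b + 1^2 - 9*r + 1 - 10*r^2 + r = b*(10*r - 2) - 10*r^2 - 8*r + 2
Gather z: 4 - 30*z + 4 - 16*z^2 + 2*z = -16*z^2 - 28*z + 8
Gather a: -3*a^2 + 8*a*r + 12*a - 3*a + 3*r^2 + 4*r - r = -3*a^2 + a*(8*r + 9) + 3*r^2 + 3*r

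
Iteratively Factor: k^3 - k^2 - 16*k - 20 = (k + 2)*(k^2 - 3*k - 10) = (k - 5)*(k + 2)*(k + 2)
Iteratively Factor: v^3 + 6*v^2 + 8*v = (v + 2)*(v^2 + 4*v) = v*(v + 2)*(v + 4)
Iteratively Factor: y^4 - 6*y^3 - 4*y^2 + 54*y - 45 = (y - 1)*(y^3 - 5*y^2 - 9*y + 45) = (y - 3)*(y - 1)*(y^2 - 2*y - 15) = (y - 5)*(y - 3)*(y - 1)*(y + 3)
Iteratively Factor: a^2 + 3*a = (a + 3)*(a)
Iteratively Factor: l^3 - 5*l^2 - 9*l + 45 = (l + 3)*(l^2 - 8*l + 15) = (l - 3)*(l + 3)*(l - 5)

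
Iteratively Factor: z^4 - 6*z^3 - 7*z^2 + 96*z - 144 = (z - 4)*(z^3 - 2*z^2 - 15*z + 36) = (z - 4)*(z - 3)*(z^2 + z - 12) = (z - 4)*(z - 3)*(z + 4)*(z - 3)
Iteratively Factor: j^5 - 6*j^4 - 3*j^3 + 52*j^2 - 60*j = (j - 5)*(j^4 - j^3 - 8*j^2 + 12*j) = (j - 5)*(j + 3)*(j^3 - 4*j^2 + 4*j) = (j - 5)*(j - 2)*(j + 3)*(j^2 - 2*j) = j*(j - 5)*(j - 2)*(j + 3)*(j - 2)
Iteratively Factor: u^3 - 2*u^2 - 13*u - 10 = (u + 2)*(u^2 - 4*u - 5) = (u - 5)*(u + 2)*(u + 1)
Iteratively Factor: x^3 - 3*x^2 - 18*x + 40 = (x + 4)*(x^2 - 7*x + 10) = (x - 5)*(x + 4)*(x - 2)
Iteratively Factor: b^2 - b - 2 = (b - 2)*(b + 1)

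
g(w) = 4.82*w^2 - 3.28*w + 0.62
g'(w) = 9.64*w - 3.28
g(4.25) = 73.74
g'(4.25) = 37.69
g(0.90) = 1.57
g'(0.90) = 5.40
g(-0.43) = 2.92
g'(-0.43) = -7.43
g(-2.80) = 47.59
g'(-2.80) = -30.27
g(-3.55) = 73.01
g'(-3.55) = -37.50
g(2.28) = 18.20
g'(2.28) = 18.70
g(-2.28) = 33.15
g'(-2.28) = -25.26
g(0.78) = 0.99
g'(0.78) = 4.24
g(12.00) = 655.34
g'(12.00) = 112.40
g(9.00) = 361.52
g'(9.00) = 83.48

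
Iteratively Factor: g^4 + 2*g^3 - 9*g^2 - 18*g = (g + 2)*(g^3 - 9*g) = g*(g + 2)*(g^2 - 9) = g*(g - 3)*(g + 2)*(g + 3)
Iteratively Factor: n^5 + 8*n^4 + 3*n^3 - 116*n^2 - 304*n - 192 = (n + 3)*(n^4 + 5*n^3 - 12*n^2 - 80*n - 64) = (n - 4)*(n + 3)*(n^3 + 9*n^2 + 24*n + 16) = (n - 4)*(n + 3)*(n + 4)*(n^2 + 5*n + 4) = (n - 4)*(n + 1)*(n + 3)*(n + 4)*(n + 4)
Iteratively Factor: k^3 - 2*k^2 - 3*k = (k - 3)*(k^2 + k) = (k - 3)*(k + 1)*(k)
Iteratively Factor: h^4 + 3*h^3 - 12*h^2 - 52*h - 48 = (h + 2)*(h^3 + h^2 - 14*h - 24) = (h + 2)*(h + 3)*(h^2 - 2*h - 8) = (h - 4)*(h + 2)*(h + 3)*(h + 2)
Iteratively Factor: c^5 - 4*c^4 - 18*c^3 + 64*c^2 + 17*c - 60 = (c - 3)*(c^4 - c^3 - 21*c^2 + c + 20) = (c - 3)*(c - 1)*(c^3 - 21*c - 20) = (c - 3)*(c - 1)*(c + 1)*(c^2 - c - 20) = (c - 3)*(c - 1)*(c + 1)*(c + 4)*(c - 5)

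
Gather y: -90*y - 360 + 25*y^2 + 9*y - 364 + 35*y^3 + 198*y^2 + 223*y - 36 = 35*y^3 + 223*y^2 + 142*y - 760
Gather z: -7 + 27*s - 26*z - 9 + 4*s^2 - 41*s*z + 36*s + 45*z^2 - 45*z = 4*s^2 + 63*s + 45*z^2 + z*(-41*s - 71) - 16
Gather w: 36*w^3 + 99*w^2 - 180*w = 36*w^3 + 99*w^2 - 180*w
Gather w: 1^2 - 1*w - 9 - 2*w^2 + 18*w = -2*w^2 + 17*w - 8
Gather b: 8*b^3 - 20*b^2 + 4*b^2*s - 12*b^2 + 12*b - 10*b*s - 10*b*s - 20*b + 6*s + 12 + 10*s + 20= 8*b^3 + b^2*(4*s - 32) + b*(-20*s - 8) + 16*s + 32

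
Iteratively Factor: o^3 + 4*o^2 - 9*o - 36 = (o + 3)*(o^2 + o - 12) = (o - 3)*(o + 3)*(o + 4)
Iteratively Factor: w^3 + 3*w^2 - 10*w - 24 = (w + 2)*(w^2 + w - 12) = (w + 2)*(w + 4)*(w - 3)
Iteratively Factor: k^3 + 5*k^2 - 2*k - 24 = (k + 4)*(k^2 + k - 6) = (k - 2)*(k + 4)*(k + 3)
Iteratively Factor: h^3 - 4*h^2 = (h)*(h^2 - 4*h) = h*(h - 4)*(h)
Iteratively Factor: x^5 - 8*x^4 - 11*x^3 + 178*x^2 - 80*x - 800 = (x + 4)*(x^4 - 12*x^3 + 37*x^2 + 30*x - 200) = (x - 5)*(x + 4)*(x^3 - 7*x^2 + 2*x + 40) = (x - 5)*(x + 2)*(x + 4)*(x^2 - 9*x + 20) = (x - 5)^2*(x + 2)*(x + 4)*(x - 4)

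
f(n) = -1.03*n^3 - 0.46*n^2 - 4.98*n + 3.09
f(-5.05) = 149.16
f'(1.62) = -14.58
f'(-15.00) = -686.43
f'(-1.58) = -11.24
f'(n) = -3.09*n^2 - 0.92*n - 4.98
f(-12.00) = 1776.45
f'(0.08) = -5.07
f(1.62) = -10.56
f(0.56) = -0.02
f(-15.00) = 3450.54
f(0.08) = 2.69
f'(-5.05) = -79.14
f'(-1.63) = -11.69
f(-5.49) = 187.00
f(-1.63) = 14.45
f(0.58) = -0.15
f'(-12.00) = -438.90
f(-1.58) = 13.87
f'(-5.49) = -93.06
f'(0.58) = -6.55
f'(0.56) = -6.46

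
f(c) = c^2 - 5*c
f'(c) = 2*c - 5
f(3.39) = -5.46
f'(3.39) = 1.78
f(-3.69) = 32.07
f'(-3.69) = -12.38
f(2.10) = -6.09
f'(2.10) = -0.80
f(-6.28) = 70.84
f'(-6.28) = -17.56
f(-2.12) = 15.09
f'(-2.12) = -9.24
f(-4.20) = 38.64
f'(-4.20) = -13.40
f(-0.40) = 2.16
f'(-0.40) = -5.80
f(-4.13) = 37.71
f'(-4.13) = -13.26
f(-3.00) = 24.00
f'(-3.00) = -11.00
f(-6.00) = 66.00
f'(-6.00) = -17.00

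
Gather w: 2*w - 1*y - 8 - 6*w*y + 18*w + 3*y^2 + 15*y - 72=w*(20 - 6*y) + 3*y^2 + 14*y - 80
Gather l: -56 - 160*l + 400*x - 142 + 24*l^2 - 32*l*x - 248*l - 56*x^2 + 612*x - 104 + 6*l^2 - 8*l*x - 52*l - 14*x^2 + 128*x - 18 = 30*l^2 + l*(-40*x - 460) - 70*x^2 + 1140*x - 320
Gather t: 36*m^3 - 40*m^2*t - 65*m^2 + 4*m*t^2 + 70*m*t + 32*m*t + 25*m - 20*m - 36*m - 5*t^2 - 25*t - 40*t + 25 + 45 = 36*m^3 - 65*m^2 - 31*m + t^2*(4*m - 5) + t*(-40*m^2 + 102*m - 65) + 70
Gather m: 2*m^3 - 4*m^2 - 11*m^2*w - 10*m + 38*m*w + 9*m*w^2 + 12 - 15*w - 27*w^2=2*m^3 + m^2*(-11*w - 4) + m*(9*w^2 + 38*w - 10) - 27*w^2 - 15*w + 12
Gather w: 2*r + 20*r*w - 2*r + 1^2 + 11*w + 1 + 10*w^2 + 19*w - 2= 10*w^2 + w*(20*r + 30)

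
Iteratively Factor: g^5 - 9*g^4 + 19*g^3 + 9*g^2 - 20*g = (g - 4)*(g^4 - 5*g^3 - g^2 + 5*g) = (g - 5)*(g - 4)*(g^3 - g) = (g - 5)*(g - 4)*(g - 1)*(g^2 + g) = (g - 5)*(g - 4)*(g - 1)*(g + 1)*(g)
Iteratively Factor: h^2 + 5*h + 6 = (h + 3)*(h + 2)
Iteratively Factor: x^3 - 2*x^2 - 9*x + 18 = (x - 3)*(x^2 + x - 6) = (x - 3)*(x - 2)*(x + 3)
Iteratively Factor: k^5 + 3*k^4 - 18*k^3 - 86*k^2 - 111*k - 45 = (k + 1)*(k^4 + 2*k^3 - 20*k^2 - 66*k - 45) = (k - 5)*(k + 1)*(k^3 + 7*k^2 + 15*k + 9) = (k - 5)*(k + 1)*(k + 3)*(k^2 + 4*k + 3) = (k - 5)*(k + 1)*(k + 3)^2*(k + 1)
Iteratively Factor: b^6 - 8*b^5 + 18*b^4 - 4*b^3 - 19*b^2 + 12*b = (b - 3)*(b^5 - 5*b^4 + 3*b^3 + 5*b^2 - 4*b) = (b - 3)*(b - 1)*(b^4 - 4*b^3 - b^2 + 4*b) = b*(b - 3)*(b - 1)*(b^3 - 4*b^2 - b + 4) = b*(b - 3)*(b - 1)^2*(b^2 - 3*b - 4) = b*(b - 4)*(b - 3)*(b - 1)^2*(b + 1)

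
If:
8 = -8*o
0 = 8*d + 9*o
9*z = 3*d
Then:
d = 9/8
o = -1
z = 3/8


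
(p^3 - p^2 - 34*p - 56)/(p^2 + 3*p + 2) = (p^2 - 3*p - 28)/(p + 1)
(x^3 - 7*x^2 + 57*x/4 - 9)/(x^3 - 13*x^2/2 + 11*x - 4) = (4*x^2 - 12*x + 9)/(2*(2*x^2 - 5*x + 2))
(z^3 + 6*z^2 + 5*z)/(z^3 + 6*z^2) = (z^2 + 6*z + 5)/(z*(z + 6))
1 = 1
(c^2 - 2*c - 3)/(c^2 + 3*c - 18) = (c + 1)/(c + 6)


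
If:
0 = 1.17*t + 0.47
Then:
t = -0.40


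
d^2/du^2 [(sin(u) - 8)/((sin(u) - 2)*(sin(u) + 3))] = (-sin(u)^5 + 33*sin(u)^4 - 10*sin(u)^3 + 146*sin(u)^2 - 100)/((sin(u) - 2)^3*(sin(u) + 3)^3)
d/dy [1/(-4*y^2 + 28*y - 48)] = (2*y - 7)/(4*(y^2 - 7*y + 12)^2)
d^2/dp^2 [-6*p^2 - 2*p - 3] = -12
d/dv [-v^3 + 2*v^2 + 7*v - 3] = -3*v^2 + 4*v + 7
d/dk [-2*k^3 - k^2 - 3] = 2*k*(-3*k - 1)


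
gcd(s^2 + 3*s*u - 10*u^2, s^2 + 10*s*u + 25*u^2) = s + 5*u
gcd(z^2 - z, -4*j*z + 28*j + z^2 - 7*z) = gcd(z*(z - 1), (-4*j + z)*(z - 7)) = 1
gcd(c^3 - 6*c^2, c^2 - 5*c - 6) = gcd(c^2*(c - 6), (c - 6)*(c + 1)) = c - 6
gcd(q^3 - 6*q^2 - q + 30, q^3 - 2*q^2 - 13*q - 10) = q^2 - 3*q - 10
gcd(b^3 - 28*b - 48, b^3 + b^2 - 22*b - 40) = b^2 + 6*b + 8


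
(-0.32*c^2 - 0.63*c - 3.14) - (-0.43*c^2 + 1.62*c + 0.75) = 0.11*c^2 - 2.25*c - 3.89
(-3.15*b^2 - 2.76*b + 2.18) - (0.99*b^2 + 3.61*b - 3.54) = -4.14*b^2 - 6.37*b + 5.72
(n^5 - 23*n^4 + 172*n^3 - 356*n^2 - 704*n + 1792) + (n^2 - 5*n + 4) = n^5 - 23*n^4 + 172*n^3 - 355*n^2 - 709*n + 1796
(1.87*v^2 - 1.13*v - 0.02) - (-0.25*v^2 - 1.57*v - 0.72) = 2.12*v^2 + 0.44*v + 0.7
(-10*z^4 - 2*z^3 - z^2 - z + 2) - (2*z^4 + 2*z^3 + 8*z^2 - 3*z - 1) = -12*z^4 - 4*z^3 - 9*z^2 + 2*z + 3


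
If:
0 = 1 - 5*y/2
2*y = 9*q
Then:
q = 4/45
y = 2/5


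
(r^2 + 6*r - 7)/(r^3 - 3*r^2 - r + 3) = (r + 7)/(r^2 - 2*r - 3)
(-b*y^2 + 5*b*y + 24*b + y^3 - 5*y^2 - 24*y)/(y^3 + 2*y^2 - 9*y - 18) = (-b*y + 8*b + y^2 - 8*y)/(y^2 - y - 6)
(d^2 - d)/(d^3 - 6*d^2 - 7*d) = (1 - d)/(-d^2 + 6*d + 7)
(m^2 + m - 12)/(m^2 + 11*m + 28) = (m - 3)/(m + 7)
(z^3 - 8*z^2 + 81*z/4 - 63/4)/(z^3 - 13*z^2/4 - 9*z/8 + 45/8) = 2*(2*z - 7)/(4*z + 5)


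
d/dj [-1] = 0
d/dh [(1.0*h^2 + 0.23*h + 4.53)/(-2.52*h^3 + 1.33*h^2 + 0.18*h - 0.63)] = (2.52*h^4 + 1.1592*h^3 + 34.1209*h^2 - 13.3098*h - 0.9603)/(6.3504*h^6 - 6.7032*h^5 + 0.8617*h^4 + 3.654*h^3 - 1.6434*h^2 - 0.2268*h + 0.3969)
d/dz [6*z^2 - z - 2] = 12*z - 1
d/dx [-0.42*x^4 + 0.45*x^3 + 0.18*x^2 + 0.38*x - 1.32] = -1.68*x^3 + 1.35*x^2 + 0.36*x + 0.38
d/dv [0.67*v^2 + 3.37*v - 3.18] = 1.34*v + 3.37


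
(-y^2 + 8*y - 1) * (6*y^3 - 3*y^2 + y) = -6*y^5 + 51*y^4 - 31*y^3 + 11*y^2 - y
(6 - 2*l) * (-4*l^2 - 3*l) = 8*l^3 - 18*l^2 - 18*l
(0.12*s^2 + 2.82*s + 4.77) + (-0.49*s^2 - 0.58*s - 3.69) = -0.37*s^2 + 2.24*s + 1.08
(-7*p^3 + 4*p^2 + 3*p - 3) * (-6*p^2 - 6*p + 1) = 42*p^5 + 18*p^4 - 49*p^3 + 4*p^2 + 21*p - 3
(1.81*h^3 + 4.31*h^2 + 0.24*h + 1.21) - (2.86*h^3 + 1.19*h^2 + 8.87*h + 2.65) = -1.05*h^3 + 3.12*h^2 - 8.63*h - 1.44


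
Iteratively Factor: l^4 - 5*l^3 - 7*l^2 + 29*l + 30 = (l - 5)*(l^3 - 7*l - 6) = (l - 5)*(l - 3)*(l^2 + 3*l + 2) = (l - 5)*(l - 3)*(l + 1)*(l + 2)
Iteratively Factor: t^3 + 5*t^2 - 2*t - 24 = (t + 3)*(t^2 + 2*t - 8) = (t - 2)*(t + 3)*(t + 4)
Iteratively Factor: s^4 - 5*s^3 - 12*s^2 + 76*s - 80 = (s - 5)*(s^3 - 12*s + 16) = (s - 5)*(s - 2)*(s^2 + 2*s - 8) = (s - 5)*(s - 2)*(s + 4)*(s - 2)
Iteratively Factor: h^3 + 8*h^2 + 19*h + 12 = (h + 4)*(h^2 + 4*h + 3) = (h + 1)*(h + 4)*(h + 3)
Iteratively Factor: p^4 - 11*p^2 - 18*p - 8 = (p - 4)*(p^3 + 4*p^2 + 5*p + 2) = (p - 4)*(p + 1)*(p^2 + 3*p + 2) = (p - 4)*(p + 1)^2*(p + 2)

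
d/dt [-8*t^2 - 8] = -16*t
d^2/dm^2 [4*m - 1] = 0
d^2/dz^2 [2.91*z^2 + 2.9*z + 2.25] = 5.82000000000000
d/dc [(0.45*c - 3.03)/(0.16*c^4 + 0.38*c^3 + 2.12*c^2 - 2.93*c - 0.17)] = (-0.216*c^4 + 1.5972*c^3 + 2.5002*c^2 + 12.8472*c - 8.9544)/(0.0256*c^8 + 0.1216*c^7 + 0.8228*c^6 + 0.6736*c^5 + 2.2132*c^4 - 12.5524*c^3 + 7.8641*c^2 + 0.9962*c + 0.0289)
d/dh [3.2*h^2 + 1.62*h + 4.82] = 6.4*h + 1.62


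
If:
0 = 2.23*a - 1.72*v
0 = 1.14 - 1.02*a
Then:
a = 1.12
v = 1.45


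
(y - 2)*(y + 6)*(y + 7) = y^3 + 11*y^2 + 16*y - 84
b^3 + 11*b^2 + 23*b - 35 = (b - 1)*(b + 5)*(b + 7)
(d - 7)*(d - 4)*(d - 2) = d^3 - 13*d^2 + 50*d - 56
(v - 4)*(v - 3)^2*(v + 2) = v^4 - 8*v^3 + 13*v^2 + 30*v - 72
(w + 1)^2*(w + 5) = w^3 + 7*w^2 + 11*w + 5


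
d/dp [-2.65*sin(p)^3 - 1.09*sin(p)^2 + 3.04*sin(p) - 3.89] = (-7.95*sin(p)^2 - 2.18*sin(p) + 3.04)*cos(p)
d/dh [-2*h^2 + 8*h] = 8 - 4*h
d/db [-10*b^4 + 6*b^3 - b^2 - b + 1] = -40*b^3 + 18*b^2 - 2*b - 1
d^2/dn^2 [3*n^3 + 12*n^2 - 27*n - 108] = 18*n + 24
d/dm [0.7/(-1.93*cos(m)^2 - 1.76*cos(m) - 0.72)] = -(2.702*cos(m) + 1.232)*sin(m)/(1.93*cos(m)^2 + 1.76*cos(m) + 0.72)^2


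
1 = 1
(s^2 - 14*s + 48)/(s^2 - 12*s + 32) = (s - 6)/(s - 4)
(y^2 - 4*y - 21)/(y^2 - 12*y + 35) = (y + 3)/(y - 5)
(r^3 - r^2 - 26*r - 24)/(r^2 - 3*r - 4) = (r^2 - 2*r - 24)/(r - 4)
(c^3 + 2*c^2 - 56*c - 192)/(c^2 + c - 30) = (c^2 - 4*c - 32)/(c - 5)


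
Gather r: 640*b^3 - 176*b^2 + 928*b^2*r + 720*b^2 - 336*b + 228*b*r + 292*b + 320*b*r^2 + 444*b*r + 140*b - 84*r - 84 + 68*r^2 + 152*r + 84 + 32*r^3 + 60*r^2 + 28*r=640*b^3 + 544*b^2 + 96*b + 32*r^3 + r^2*(320*b + 128) + r*(928*b^2 + 672*b + 96)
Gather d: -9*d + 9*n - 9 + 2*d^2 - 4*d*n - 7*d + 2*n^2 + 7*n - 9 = 2*d^2 + d*(-4*n - 16) + 2*n^2 + 16*n - 18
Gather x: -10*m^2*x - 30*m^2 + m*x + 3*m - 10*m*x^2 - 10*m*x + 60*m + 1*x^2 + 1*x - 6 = -30*m^2 + 63*m + x^2*(1 - 10*m) + x*(-10*m^2 - 9*m + 1) - 6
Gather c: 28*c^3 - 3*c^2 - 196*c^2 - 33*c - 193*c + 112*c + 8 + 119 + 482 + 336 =28*c^3 - 199*c^2 - 114*c + 945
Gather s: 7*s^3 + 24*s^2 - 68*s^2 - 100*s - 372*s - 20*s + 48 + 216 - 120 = 7*s^3 - 44*s^2 - 492*s + 144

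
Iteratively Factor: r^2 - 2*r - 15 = (r + 3)*(r - 5)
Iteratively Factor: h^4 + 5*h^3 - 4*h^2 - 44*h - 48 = (h + 2)*(h^3 + 3*h^2 - 10*h - 24) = (h + 2)*(h + 4)*(h^2 - h - 6) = (h - 3)*(h + 2)*(h + 4)*(h + 2)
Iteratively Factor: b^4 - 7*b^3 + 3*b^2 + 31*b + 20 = (b - 4)*(b^3 - 3*b^2 - 9*b - 5) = (b - 4)*(b + 1)*(b^2 - 4*b - 5) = (b - 4)*(b + 1)^2*(b - 5)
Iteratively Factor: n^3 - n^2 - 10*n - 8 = (n + 2)*(n^2 - 3*n - 4) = (n + 1)*(n + 2)*(n - 4)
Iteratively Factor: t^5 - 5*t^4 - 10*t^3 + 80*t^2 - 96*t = (t + 4)*(t^4 - 9*t^3 + 26*t^2 - 24*t) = (t - 3)*(t + 4)*(t^3 - 6*t^2 + 8*t) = (t - 3)*(t - 2)*(t + 4)*(t^2 - 4*t) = t*(t - 3)*(t - 2)*(t + 4)*(t - 4)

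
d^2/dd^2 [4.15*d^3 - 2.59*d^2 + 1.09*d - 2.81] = 24.9*d - 5.18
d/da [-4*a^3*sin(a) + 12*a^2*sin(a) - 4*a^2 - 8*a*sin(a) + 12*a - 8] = -4*a^3*cos(a) + 12*sqrt(2)*a^2*cos(a + pi/4) + 24*a*sin(a) - 8*a*cos(a) - 8*a - 8*sin(a) + 12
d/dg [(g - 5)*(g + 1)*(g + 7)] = 3*g^2 + 6*g - 33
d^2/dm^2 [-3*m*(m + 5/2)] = -6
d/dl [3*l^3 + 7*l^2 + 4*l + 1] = 9*l^2 + 14*l + 4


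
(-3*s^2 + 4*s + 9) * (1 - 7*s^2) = 21*s^4 - 28*s^3 - 66*s^2 + 4*s + 9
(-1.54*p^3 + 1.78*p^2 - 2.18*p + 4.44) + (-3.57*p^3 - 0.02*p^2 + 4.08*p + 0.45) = -5.11*p^3 + 1.76*p^2 + 1.9*p + 4.89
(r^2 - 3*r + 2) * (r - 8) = r^3 - 11*r^2 + 26*r - 16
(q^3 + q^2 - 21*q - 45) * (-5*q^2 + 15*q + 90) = -5*q^5 + 10*q^4 + 210*q^3 - 2565*q - 4050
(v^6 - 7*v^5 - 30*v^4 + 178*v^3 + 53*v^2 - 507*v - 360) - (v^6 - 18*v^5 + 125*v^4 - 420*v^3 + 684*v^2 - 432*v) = 11*v^5 - 155*v^4 + 598*v^3 - 631*v^2 - 75*v - 360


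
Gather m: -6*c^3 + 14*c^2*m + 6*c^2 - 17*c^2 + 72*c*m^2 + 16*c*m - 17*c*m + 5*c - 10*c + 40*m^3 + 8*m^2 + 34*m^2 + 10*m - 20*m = -6*c^3 - 11*c^2 - 5*c + 40*m^3 + m^2*(72*c + 42) + m*(14*c^2 - c - 10)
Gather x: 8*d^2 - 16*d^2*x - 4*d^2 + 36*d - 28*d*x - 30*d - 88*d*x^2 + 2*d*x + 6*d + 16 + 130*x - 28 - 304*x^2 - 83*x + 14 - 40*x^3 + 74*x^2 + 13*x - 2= 4*d^2 + 12*d - 40*x^3 + x^2*(-88*d - 230) + x*(-16*d^2 - 26*d + 60)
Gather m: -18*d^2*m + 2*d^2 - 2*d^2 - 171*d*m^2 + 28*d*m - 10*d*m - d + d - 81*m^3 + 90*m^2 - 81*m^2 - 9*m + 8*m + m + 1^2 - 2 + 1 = -81*m^3 + m^2*(9 - 171*d) + m*(-18*d^2 + 18*d)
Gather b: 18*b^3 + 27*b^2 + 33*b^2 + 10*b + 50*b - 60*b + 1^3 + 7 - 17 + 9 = 18*b^3 + 60*b^2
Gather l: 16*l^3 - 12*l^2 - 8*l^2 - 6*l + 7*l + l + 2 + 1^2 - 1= 16*l^3 - 20*l^2 + 2*l + 2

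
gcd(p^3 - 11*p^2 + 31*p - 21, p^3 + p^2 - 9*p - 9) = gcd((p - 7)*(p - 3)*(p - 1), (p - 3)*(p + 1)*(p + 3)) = p - 3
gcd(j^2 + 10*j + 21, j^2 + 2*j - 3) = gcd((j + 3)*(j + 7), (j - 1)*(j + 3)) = j + 3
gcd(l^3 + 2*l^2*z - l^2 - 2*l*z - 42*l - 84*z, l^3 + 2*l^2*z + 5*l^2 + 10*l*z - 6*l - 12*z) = l^2 + 2*l*z + 6*l + 12*z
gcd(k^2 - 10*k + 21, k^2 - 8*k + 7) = k - 7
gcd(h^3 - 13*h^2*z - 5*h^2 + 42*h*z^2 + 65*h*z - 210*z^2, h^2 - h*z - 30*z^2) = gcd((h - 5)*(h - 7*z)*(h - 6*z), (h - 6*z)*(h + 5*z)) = -h + 6*z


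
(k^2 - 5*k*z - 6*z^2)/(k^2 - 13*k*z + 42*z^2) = (-k - z)/(-k + 7*z)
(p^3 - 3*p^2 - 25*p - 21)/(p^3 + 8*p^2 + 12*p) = (p^3 - 3*p^2 - 25*p - 21)/(p*(p^2 + 8*p + 12))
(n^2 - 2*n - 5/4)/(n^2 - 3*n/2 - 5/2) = (n + 1/2)/(n + 1)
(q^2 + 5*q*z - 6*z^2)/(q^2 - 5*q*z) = (q^2 + 5*q*z - 6*z^2)/(q*(q - 5*z))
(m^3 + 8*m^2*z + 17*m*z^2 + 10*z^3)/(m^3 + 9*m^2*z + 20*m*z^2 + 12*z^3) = (m + 5*z)/(m + 6*z)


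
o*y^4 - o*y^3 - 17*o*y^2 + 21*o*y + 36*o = (y - 3)^2*(y + 4)*(o*y + o)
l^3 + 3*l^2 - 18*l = l*(l - 3)*(l + 6)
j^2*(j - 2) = j^3 - 2*j^2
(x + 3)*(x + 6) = x^2 + 9*x + 18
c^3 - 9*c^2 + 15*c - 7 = (c - 7)*(c - 1)^2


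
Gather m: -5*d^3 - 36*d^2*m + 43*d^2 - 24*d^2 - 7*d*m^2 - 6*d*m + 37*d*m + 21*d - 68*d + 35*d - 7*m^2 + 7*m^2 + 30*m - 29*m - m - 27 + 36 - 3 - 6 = -5*d^3 + 19*d^2 - 7*d*m^2 - 12*d + m*(-36*d^2 + 31*d)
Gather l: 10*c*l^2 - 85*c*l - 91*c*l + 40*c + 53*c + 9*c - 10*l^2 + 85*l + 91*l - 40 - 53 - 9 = 102*c + l^2*(10*c - 10) + l*(176 - 176*c) - 102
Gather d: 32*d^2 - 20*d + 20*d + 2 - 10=32*d^2 - 8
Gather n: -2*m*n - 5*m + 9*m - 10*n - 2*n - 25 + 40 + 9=4*m + n*(-2*m - 12) + 24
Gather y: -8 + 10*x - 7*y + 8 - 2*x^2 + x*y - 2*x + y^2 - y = -2*x^2 + 8*x + y^2 + y*(x - 8)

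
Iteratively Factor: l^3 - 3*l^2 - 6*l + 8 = (l - 1)*(l^2 - 2*l - 8) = (l - 4)*(l - 1)*(l + 2)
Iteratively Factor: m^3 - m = (m - 1)*(m^2 + m) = m*(m - 1)*(m + 1)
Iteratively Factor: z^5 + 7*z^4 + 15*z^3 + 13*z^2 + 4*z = (z + 1)*(z^4 + 6*z^3 + 9*z^2 + 4*z) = (z + 1)^2*(z^3 + 5*z^2 + 4*z) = (z + 1)^3*(z^2 + 4*z) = z*(z + 1)^3*(z + 4)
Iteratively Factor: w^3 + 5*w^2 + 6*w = (w + 3)*(w^2 + 2*w) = (w + 2)*(w + 3)*(w)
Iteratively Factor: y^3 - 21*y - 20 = (y - 5)*(y^2 + 5*y + 4) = (y - 5)*(y + 1)*(y + 4)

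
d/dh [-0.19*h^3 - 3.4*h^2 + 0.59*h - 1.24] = -0.57*h^2 - 6.8*h + 0.59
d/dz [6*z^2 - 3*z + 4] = 12*z - 3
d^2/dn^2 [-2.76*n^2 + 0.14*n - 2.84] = -5.52000000000000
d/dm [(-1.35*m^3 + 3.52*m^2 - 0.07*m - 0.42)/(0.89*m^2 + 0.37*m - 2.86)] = (-1.2015*m^4 - 0.999*m^3 + 12.9477*m^2 - 19.3868*m + 0.3556)/(0.7921*m^4 + 0.6586*m^3 - 4.9539*m^2 - 2.1164*m + 8.1796)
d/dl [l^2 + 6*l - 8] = 2*l + 6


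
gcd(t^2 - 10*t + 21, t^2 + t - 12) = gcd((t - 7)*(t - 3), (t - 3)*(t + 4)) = t - 3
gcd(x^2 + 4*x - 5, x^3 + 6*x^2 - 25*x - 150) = x + 5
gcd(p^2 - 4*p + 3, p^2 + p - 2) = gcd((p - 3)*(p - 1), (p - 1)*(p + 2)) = p - 1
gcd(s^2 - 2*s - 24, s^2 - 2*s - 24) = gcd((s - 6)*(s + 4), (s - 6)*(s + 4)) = s^2 - 2*s - 24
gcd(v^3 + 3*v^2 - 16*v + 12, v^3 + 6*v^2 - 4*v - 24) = v^2 + 4*v - 12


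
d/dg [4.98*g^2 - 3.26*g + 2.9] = 9.96*g - 3.26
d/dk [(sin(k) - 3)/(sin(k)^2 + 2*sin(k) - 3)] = (6*sin(k) + cos(k)^2 + 2)*cos(k)/(sin(k)^2 + 2*sin(k) - 3)^2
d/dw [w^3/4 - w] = 3*w^2/4 - 1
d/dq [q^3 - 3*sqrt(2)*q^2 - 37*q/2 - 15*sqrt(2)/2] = 3*q^2 - 6*sqrt(2)*q - 37/2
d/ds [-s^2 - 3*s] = -2*s - 3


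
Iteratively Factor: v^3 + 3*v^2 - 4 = (v - 1)*(v^2 + 4*v + 4) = (v - 1)*(v + 2)*(v + 2)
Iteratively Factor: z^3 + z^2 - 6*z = (z)*(z^2 + z - 6) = z*(z - 2)*(z + 3)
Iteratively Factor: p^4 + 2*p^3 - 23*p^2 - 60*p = (p + 3)*(p^3 - p^2 - 20*p) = (p - 5)*(p + 3)*(p^2 + 4*p) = p*(p - 5)*(p + 3)*(p + 4)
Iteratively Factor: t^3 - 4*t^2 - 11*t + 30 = (t + 3)*(t^2 - 7*t + 10) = (t - 2)*(t + 3)*(t - 5)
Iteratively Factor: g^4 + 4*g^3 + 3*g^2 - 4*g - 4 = (g + 1)*(g^3 + 3*g^2 - 4) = (g + 1)*(g + 2)*(g^2 + g - 2) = (g - 1)*(g + 1)*(g + 2)*(g + 2)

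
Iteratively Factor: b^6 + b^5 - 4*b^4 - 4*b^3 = (b - 2)*(b^5 + 3*b^4 + 2*b^3) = b*(b - 2)*(b^4 + 3*b^3 + 2*b^2) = b*(b - 2)*(b + 2)*(b^3 + b^2) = b*(b - 2)*(b + 1)*(b + 2)*(b^2) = b^2*(b - 2)*(b + 1)*(b + 2)*(b)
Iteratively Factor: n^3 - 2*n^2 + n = (n - 1)*(n^2 - n) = (n - 1)^2*(n)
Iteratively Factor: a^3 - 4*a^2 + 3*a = (a - 3)*(a^2 - a) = (a - 3)*(a - 1)*(a)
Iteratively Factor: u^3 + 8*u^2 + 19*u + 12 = (u + 4)*(u^2 + 4*u + 3) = (u + 3)*(u + 4)*(u + 1)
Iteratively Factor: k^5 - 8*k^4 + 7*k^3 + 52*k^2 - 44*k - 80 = (k - 2)*(k^4 - 6*k^3 - 5*k^2 + 42*k + 40) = (k - 4)*(k - 2)*(k^3 - 2*k^2 - 13*k - 10) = (k - 4)*(k - 2)*(k + 2)*(k^2 - 4*k - 5) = (k - 5)*(k - 4)*(k - 2)*(k + 2)*(k + 1)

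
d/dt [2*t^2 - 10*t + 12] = 4*t - 10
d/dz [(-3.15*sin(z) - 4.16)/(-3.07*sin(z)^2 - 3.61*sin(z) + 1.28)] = (-25.5424*sin(z) + 4.83525*cos(2*z) - 23.88485)*cos(z)/(3.07*sin(z)^2 + 3.61*sin(z) - 1.28)^2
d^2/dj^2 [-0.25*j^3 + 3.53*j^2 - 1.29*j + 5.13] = 7.06 - 1.5*j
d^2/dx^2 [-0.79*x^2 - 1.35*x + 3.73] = -1.58000000000000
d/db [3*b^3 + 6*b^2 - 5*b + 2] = 9*b^2 + 12*b - 5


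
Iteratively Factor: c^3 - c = (c + 1)*(c^2 - c) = c*(c + 1)*(c - 1)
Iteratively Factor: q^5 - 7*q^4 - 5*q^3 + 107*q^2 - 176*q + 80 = (q - 5)*(q^4 - 2*q^3 - 15*q^2 + 32*q - 16) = (q - 5)*(q + 4)*(q^3 - 6*q^2 + 9*q - 4) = (q - 5)*(q - 4)*(q + 4)*(q^2 - 2*q + 1) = (q - 5)*(q - 4)*(q - 1)*(q + 4)*(q - 1)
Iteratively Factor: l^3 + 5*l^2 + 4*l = (l)*(l^2 + 5*l + 4) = l*(l + 1)*(l + 4)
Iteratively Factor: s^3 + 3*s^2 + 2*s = (s)*(s^2 + 3*s + 2) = s*(s + 2)*(s + 1)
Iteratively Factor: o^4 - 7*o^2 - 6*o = (o + 2)*(o^3 - 2*o^2 - 3*o) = (o - 3)*(o + 2)*(o^2 + o) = o*(o - 3)*(o + 2)*(o + 1)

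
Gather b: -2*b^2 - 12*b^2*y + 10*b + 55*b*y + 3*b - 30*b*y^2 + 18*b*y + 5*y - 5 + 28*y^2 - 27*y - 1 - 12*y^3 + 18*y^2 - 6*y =b^2*(-12*y - 2) + b*(-30*y^2 + 73*y + 13) - 12*y^3 + 46*y^2 - 28*y - 6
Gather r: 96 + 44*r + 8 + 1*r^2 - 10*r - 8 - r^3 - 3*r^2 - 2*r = -r^3 - 2*r^2 + 32*r + 96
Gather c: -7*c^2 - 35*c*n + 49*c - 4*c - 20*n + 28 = -7*c^2 + c*(45 - 35*n) - 20*n + 28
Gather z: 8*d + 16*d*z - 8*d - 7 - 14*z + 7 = z*(16*d - 14)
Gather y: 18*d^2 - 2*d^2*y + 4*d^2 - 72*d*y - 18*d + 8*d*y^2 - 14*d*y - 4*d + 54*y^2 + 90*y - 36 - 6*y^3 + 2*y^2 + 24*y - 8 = 22*d^2 - 22*d - 6*y^3 + y^2*(8*d + 56) + y*(-2*d^2 - 86*d + 114) - 44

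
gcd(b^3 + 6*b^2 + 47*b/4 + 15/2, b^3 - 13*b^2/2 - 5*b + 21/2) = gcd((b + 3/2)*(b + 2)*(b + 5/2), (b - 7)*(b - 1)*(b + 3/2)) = b + 3/2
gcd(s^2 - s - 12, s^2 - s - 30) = 1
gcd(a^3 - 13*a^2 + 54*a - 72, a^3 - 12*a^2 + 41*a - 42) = a - 3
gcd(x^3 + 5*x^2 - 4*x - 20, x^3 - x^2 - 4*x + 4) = x^2 - 4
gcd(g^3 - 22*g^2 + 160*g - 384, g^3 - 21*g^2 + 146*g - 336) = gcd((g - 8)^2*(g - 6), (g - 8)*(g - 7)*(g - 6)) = g^2 - 14*g + 48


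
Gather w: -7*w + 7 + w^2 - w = w^2 - 8*w + 7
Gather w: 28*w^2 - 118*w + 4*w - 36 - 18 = 28*w^2 - 114*w - 54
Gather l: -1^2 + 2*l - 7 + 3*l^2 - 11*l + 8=3*l^2 - 9*l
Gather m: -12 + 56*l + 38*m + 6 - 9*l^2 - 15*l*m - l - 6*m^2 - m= -9*l^2 + 55*l - 6*m^2 + m*(37 - 15*l) - 6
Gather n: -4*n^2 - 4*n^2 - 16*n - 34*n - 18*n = -8*n^2 - 68*n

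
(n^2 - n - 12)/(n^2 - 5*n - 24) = (n - 4)/(n - 8)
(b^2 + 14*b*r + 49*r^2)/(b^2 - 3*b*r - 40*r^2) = (-b^2 - 14*b*r - 49*r^2)/(-b^2 + 3*b*r + 40*r^2)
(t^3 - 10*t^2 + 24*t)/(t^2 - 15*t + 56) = t*(t^2 - 10*t + 24)/(t^2 - 15*t + 56)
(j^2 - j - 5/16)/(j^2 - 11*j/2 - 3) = (-16*j^2 + 16*j + 5)/(8*(-2*j^2 + 11*j + 6))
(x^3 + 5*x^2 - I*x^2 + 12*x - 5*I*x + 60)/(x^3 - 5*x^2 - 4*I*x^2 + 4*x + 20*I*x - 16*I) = (x^2 + x*(5 + 3*I) + 15*I)/(x^2 - 5*x + 4)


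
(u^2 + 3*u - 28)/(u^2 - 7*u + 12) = (u + 7)/(u - 3)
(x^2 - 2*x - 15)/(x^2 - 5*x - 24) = (x - 5)/(x - 8)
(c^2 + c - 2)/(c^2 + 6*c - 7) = (c + 2)/(c + 7)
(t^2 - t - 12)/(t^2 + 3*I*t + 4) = (t^2 - t - 12)/(t^2 + 3*I*t + 4)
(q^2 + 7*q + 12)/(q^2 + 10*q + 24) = (q + 3)/(q + 6)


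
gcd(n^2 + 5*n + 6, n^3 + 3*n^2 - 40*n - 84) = n + 2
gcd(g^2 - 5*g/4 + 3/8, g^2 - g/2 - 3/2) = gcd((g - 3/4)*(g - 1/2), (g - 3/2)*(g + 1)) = 1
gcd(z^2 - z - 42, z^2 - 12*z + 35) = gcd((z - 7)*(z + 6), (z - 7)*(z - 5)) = z - 7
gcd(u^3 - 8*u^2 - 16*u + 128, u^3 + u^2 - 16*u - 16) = u^2 - 16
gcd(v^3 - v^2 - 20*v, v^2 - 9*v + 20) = v - 5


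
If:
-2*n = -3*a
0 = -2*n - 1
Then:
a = -1/3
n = -1/2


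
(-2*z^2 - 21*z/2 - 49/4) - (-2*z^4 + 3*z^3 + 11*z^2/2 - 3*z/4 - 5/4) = 2*z^4 - 3*z^3 - 15*z^2/2 - 39*z/4 - 11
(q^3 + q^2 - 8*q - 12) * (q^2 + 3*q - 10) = q^5 + 4*q^4 - 15*q^3 - 46*q^2 + 44*q + 120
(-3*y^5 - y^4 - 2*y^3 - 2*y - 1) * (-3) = 9*y^5 + 3*y^4 + 6*y^3 + 6*y + 3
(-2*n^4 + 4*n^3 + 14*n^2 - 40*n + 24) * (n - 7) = -2*n^5 + 18*n^4 - 14*n^3 - 138*n^2 + 304*n - 168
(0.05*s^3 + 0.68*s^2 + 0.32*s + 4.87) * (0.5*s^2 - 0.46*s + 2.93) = 0.025*s^5 + 0.317*s^4 - 0.00630000000000003*s^3 + 4.2802*s^2 - 1.3026*s + 14.2691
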